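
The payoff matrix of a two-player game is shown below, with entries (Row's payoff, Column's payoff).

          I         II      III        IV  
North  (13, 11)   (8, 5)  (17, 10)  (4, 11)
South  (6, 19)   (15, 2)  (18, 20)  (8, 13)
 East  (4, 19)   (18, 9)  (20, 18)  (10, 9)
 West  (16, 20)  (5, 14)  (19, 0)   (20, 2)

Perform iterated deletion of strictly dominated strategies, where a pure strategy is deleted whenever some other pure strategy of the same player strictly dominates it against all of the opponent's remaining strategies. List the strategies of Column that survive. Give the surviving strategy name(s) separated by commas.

I

Column's strategy II is strictly dominated by I (North: 11>5, South: 19>2, East: 19>9, West: 20>14) and is removed.
Row's strategy North is strictly dominated by West (I: 16>13, III: 19>17, IV: 20>4) and is removed.
Row South is eliminated: West beats it against every remaining column (I: 16>6, III: 19>18, IV: 20>8).
Column III is eliminated: I beats it against every remaining row (East: 19>18, West: 20>0).
Row East is eliminated: West beats it against every remaining column (I: 16>4, IV: 20>10).
Column's strategy IV is strictly dominated by I (West: 20>2) and is removed.
Among the remaining strategies, none is strictly dominated by another pure strategy of the same player, so the elimination stops.
Surviving strategies — Row: {West}; Column: {I}.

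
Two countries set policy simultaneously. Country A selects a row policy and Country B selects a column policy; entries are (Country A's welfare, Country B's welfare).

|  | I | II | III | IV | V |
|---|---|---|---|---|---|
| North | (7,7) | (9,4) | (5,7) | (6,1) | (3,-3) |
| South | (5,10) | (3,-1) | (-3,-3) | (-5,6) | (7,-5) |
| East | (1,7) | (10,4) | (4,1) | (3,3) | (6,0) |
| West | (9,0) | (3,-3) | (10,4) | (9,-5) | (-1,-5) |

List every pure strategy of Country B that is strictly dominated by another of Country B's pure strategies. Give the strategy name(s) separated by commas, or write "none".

I is not dominated — it holds its own against II at North (7>4); III at North (7=7); IV at North (7>1); V at North (7>-3).
I strictly dominates II — North: 7>4, South: 10>-1, East: 7>4, West: 0>-3.
III: no other strategy beats it everywhere (I at North (7=7); II at North (7>4); IV at North (7>1); V at North (7>-3)).
IV: dominated, since I does at least as well everywhere (North: 7>1, South: 10>6, East: 7>3, West: 0>-5).
I strictly dominates V — North: 7>-3, South: 10>-5, East: 7>0, West: 0>-5.

II, IV, V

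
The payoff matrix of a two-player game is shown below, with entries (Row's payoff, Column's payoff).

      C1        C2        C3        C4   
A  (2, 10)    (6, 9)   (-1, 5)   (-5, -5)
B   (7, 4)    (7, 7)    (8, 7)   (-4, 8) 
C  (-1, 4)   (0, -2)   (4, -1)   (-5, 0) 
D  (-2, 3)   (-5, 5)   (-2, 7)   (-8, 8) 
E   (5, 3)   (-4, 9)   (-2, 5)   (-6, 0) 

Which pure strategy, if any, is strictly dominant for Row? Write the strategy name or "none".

B

B vs A: C1: 7>2, C2: 7>6, C3: 8>-1, C4: -4>-5.
B vs C: C1: 7>-1, C2: 7>0, C3: 8>4, C4: -4>-5.
B vs D: C1: 7>-2, C2: 7>-5, C3: 8>-2, C4: -4>-8.
B vs E: C1: 7>5, C2: 7>-4, C3: 8>-2, C4: -4>-6.
B strictly beats every other strategy against every opponent action, so it is strictly dominant.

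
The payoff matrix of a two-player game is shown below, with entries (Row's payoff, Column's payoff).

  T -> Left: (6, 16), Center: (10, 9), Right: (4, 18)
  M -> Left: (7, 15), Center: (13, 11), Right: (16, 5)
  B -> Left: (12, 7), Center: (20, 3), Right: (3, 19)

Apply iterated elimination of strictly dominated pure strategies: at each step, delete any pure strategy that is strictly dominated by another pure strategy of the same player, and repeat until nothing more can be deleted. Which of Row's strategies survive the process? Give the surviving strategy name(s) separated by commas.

M, B

For Row, M strictly dominates T on the remaining columns (Left: 7>6, Center: 13>10, Right: 16>4); eliminate T.
Column's strategy Center is strictly dominated by Left (M: 15>11, B: 7>3) and is removed.
Among the remaining strategies, none is strictly dominated by another pure strategy of the same player, so the elimination stops.
Surviving strategies — Row: {M, B}; Column: {Left, Right}.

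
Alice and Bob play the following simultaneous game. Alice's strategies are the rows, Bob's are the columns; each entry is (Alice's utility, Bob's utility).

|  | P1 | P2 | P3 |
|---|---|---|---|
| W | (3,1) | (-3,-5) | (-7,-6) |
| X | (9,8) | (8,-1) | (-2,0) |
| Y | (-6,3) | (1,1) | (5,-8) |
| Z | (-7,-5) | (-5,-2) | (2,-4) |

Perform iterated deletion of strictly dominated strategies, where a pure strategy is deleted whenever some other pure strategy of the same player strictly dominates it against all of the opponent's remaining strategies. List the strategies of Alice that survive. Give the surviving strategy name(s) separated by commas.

X

For Alice, X strictly dominates W on the remaining columns (P1: 9>3, P2: 8>-3, P3: -2>-7); eliminate W.
Alice's strategy Z is strictly dominated by Y (P1: -6>-7, P2: 1>-5, P3: 5>2) and is removed.
Column P2 is eliminated: P1 beats it against every remaining row (X: 8>-1, Y: 3>1).
For Bob, P1 strictly dominates P3 on the remaining rows (X: 8>0, Y: 3>-8); eliminate P3.
Alice's strategy Y is strictly dominated by X (P1: 9>-6) and is removed.
Among the remaining strategies, none is strictly dominated by another pure strategy of the same player, so the elimination stops.
Surviving strategies — Alice: {X}; Bob: {P1}.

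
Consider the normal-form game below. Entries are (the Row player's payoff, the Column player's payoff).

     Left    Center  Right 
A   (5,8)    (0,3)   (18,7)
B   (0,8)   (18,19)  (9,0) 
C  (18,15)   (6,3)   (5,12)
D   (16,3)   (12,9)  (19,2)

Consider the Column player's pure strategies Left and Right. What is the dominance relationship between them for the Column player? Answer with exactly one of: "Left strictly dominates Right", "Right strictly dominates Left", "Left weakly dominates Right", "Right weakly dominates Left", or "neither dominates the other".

Left's payoffs vs Right's, by the Row player's action — A: 8>7, B: 8>0, C: 15>12, D: 3>2.
Left gives a strictly higher payoff against each opponent action, so Left strictly dominates Right.

Left strictly dominates Right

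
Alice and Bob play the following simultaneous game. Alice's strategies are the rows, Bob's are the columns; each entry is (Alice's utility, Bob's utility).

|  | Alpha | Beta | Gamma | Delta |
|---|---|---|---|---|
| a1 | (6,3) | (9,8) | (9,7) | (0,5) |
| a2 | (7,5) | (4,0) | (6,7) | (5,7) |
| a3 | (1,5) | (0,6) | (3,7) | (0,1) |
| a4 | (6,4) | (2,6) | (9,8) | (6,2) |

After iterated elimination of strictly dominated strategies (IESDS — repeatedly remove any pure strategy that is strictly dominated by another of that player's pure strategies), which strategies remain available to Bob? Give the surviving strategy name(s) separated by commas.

Beta, Gamma, Delta

Alice's strategy a3 is strictly dominated by a2 (Alpha: 7>1, Beta: 4>0, Gamma: 6>3, Delta: 5>0) and is removed.
For Bob, Gamma strictly dominates Alpha on the remaining rows (a1: 7>3, a2: 7>5, a4: 8>4); eliminate Alpha.
Among the remaining strategies, none is strictly dominated by another pure strategy of the same player, so the elimination stops.
Surviving strategies — Alice: {a1, a2, a4}; Bob: {Beta, Gamma, Delta}.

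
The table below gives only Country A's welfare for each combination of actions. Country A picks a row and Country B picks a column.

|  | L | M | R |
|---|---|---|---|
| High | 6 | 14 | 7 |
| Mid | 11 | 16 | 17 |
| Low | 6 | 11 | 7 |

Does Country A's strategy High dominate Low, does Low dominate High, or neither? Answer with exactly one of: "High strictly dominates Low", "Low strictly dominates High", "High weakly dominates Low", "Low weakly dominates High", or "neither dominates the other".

High's payoffs vs Low's, by Country B's action — L: 6=6, M: 14>11, R: 7=7.
High is at least as good everywhere and strictly better somewhere (tied only at L, R), so High weakly but not strictly dominates Low.

High weakly dominates Low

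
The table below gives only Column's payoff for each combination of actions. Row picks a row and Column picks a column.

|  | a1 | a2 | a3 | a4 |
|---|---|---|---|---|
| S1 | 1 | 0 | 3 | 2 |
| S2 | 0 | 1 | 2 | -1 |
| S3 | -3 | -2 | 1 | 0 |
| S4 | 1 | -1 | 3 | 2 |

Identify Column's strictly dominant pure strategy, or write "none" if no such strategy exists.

a3

a3 vs a1: S1: 3>1, S2: 2>0, S3: 1>-3, S4: 3>1.
a3 vs a2: S1: 3>0, S2: 2>1, S3: 1>-2, S4: 3>-1.
a3 vs a4: S1: 3>2, S2: 2>-1, S3: 1>0, S4: 3>2.
a3 strictly beats every other strategy against every opponent action, so it is strictly dominant.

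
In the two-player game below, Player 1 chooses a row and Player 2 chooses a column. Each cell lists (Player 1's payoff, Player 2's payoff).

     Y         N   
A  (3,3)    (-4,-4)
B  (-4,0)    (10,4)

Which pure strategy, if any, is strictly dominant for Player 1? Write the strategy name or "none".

A fails to dominate B at N (-4<10).
B fails to dominate A at Y (-4<3).
No single strategy dominates all the others.

none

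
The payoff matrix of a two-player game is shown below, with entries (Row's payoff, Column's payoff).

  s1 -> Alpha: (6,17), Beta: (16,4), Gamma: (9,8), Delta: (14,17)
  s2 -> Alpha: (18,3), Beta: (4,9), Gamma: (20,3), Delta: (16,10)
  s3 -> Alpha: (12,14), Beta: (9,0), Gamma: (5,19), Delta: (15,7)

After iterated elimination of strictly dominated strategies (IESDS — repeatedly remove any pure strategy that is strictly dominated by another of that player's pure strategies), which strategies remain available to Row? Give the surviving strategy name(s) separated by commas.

s2

Column Beta is eliminated: Delta beats it against every remaining row (s1: 17>4, s2: 10>9, s3: 7>0).
Row s1 is eliminated: s2 beats it against every remaining column (Alpha: 18>6, Gamma: 20>9, Delta: 16>14).
Row s3 is eliminated: s2 beats it against every remaining column (Alpha: 18>12, Gamma: 20>5, Delta: 16>15).
Column's strategy Alpha is strictly dominated by Delta (s2: 10>3) and is removed.
For Column, Delta strictly dominates Gamma on the remaining rows (s2: 10>3); eliminate Gamma.
Among the remaining strategies, none is strictly dominated by another pure strategy of the same player, so the elimination stops.
Surviving strategies — Row: {s2}; Column: {Delta}.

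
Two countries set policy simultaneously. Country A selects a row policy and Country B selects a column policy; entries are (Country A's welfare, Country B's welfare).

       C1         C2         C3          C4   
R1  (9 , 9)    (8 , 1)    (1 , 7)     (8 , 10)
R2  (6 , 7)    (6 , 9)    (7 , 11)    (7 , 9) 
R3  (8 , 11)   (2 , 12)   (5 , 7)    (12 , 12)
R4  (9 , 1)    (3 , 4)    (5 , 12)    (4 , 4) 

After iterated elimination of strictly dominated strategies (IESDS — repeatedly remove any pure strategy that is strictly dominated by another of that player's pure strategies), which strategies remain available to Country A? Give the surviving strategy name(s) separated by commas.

R1, R2, R3

For Country B, C4 strictly dominates C1 on the remaining rows (R1: 10>9, R2: 9>7, R3: 12>11, R4: 4>1); eliminate C1.
Row R4 is eliminated: R2 beats it against every remaining column (C2: 6>3, C3: 7>5, C4: 7>4).
Among the remaining strategies, none is strictly dominated by another pure strategy of the same player, so the elimination stops.
Surviving strategies — Country A: {R1, R2, R3}; Country B: {C2, C3, C4}.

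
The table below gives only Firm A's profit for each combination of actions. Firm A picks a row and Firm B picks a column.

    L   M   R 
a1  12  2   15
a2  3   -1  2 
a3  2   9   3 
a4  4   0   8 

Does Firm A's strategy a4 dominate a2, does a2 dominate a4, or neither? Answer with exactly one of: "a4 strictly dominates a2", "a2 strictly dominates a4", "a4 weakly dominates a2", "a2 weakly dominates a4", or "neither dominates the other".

a4 strictly dominates a2

Compare a4 to a2 across each choice by Firm B: L: 4>3, M: 0>-1, R: 8>2.
a4 gives a strictly higher payoff against each choice by Firm B, so a4 strictly dominates a2.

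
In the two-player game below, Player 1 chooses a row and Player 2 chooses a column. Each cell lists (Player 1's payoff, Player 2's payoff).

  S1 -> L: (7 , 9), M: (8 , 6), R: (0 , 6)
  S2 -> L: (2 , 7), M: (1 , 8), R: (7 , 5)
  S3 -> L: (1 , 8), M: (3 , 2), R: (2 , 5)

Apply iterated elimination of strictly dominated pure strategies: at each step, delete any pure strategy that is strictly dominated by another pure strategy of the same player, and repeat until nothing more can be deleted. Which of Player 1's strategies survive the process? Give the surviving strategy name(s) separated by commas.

For Player 2, L strictly dominates R on the remaining rows (S1: 9>6, S2: 7>5, S3: 8>5); eliminate R.
For Player 1, S1 strictly dominates S2 on the remaining columns (L: 7>2, M: 8>1); eliminate S2.
For Player 1, S1 strictly dominates S3 on the remaining columns (L: 7>1, M: 8>3); eliminate S3.
For Player 2, L strictly dominates M on the remaining rows (S1: 9>6); eliminate M.
Among the remaining strategies, none is strictly dominated by another pure strategy of the same player, so the elimination stops.
Surviving strategies — Player 1: {S1}; Player 2: {L}.

S1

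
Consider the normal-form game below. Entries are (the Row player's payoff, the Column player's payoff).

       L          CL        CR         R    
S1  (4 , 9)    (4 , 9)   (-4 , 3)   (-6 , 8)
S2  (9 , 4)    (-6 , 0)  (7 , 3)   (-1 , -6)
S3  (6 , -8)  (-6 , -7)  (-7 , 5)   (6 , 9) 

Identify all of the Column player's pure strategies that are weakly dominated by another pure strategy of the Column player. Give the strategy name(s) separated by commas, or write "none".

L: no other strategy beats it everywhere (CL at S2 (4>0); CR at S1 (9>3); R at S1 (9>8)).
Nothing dominates CL: L at S3 (-7>-8); CR at S1 (9>3); R at S1 (9>8).
CR is not dominated — it holds its own against L at S3 (5>-8); CL at S2 (3>0); R at S2 (3>-6).
Nothing dominates R: L at S3 (9>-8); CL at S3 (9>-7); CR at S1 (8>3).

none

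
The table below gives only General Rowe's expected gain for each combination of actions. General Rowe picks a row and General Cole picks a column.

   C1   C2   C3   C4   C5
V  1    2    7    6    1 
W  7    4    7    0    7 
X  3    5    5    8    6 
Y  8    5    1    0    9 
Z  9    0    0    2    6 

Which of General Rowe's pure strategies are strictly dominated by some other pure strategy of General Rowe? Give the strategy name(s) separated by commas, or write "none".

none

V: no other strategy beats it everywhere (W at C3 (7=7); X at C3 (7>5); Y at C3 (7>1); Z at C2 (2>0)).
W: no other strategy beats it everywhere (V at C1 (7>1); X at C1 (7>3); Y at C3 (7>1); Z at C2 (4>0)).
Nothing dominates X: V at C1 (3>1); W at C2 (5>4); Y at C2 (5=5); Z at C2 (5>0).
Nothing dominates Y: V at C1 (8>1); W at C1 (8>7); X at C1 (8>3); Z at C2 (5>0).
Nothing dominates Z: V at C1 (9>1); W at C1 (9>7); X at C1 (9>3); Y at C1 (9>8).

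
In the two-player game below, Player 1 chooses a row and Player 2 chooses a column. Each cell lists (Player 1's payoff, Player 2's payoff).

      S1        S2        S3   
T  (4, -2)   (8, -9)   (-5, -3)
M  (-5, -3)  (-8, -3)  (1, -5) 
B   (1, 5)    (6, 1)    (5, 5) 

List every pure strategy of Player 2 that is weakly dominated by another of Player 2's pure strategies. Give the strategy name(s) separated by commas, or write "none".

S2, S3

S1: no other strategy beats it everywhere (S2 at T (-2>-9); S3 at T (-2>-3)).
S1 weakly dominates S2 — T: -2>-9, M: -3=-3, B: 5>1.
S1 weakly dominates S3 — T: -2>-3, M: -3>-5, B: 5=5.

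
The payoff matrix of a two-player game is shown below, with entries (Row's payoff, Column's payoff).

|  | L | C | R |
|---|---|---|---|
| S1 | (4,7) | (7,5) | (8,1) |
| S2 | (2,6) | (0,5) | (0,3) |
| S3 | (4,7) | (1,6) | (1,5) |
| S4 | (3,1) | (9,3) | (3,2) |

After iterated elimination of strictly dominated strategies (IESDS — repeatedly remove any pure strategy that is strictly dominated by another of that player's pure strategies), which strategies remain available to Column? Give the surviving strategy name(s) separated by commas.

L, C

Row's strategy S2 is strictly dominated by S1 (L: 4>2, C: 7>0, R: 8>0) and is removed.
For Column, C strictly dominates R on the remaining rows (S1: 5>1, S3: 6>5, S4: 3>2); eliminate R.
Among the remaining strategies, none is strictly dominated by another pure strategy of the same player, so the elimination stops.
Surviving strategies — Row: {S1, S3, S4}; Column: {L, C}.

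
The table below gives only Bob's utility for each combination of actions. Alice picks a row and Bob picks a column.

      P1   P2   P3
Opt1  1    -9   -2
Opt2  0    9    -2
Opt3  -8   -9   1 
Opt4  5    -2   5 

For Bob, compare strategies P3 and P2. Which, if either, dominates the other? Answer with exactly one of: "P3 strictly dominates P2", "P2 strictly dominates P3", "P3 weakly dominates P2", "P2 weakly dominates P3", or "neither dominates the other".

neither dominates the other

Compare P3 to P2 across every action of Alice: Opt1: -2>-9, Opt2: -2<9, Opt3: 1>-9, Opt4: 5>-2.
P3 does better at Opt1, Opt3, Opt4 but worse at Opt2; neither strategy dominates the other.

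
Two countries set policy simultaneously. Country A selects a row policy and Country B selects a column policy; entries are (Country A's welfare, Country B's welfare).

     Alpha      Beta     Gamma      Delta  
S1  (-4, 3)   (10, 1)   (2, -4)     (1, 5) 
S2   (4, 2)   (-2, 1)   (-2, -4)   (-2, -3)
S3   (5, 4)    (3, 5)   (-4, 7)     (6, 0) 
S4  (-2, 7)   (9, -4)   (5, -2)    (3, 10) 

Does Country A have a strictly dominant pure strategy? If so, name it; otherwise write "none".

S1 fails to dominate S2 at Alpha (-4<4).
S2 fails to dominate S1 at Beta (-2<10).
S3 fails to dominate S1 at Beta (3<10).
S4 fails to dominate S1 at Beta (9<10).
No single strategy dominates all the others.

none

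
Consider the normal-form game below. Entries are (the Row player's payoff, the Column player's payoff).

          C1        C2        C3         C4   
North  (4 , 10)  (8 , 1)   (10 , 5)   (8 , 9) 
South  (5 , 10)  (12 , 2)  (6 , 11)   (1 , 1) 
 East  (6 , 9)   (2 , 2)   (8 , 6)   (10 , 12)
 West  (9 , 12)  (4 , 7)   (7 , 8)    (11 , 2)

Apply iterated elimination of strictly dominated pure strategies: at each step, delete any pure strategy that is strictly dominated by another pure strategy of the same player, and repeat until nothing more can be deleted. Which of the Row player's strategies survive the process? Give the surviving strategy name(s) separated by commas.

West

Column C2 is eliminated: C1 beats it against every remaining row (North: 10>1, South: 10>2, East: 9>2, West: 12>7).
For the Row player, East strictly dominates South on the remaining columns (C1: 6>5, C3: 8>6, C4: 10>1); eliminate South.
The Column player's strategy C3 is strictly dominated by C1 (North: 10>5, East: 9>6, West: 12>8) and is removed.
For the Row player, East strictly dominates North on the remaining columns (C1: 6>4, C4: 10>8); eliminate North.
Row East is eliminated: West beats it against every remaining column (C1: 9>6, C4: 11>10).
For the Column player, C1 strictly dominates C4 on the remaining rows (West: 12>2); eliminate C4.
Among the remaining strategies, none is strictly dominated by another pure strategy of the same player, so the elimination stops.
Surviving strategies — the Row player: {West}; the Column player: {C1}.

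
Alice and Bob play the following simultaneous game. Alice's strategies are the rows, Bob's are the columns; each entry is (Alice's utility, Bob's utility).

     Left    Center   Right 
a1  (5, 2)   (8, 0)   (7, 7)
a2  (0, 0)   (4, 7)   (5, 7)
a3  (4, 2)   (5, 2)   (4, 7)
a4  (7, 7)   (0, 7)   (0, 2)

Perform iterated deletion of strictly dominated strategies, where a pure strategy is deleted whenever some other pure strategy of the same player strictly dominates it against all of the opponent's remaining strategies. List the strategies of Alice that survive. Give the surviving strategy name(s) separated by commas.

a1, a4

Row a2 is eliminated: a1 beats it against every remaining column (Left: 5>0, Center: 8>4, Right: 7>5).
Row a3 is eliminated: a1 beats it against every remaining column (Left: 5>4, Center: 8>5, Right: 7>4).
Among the remaining strategies, none is strictly dominated by another pure strategy of the same player, so the elimination stops.
Surviving strategies — Alice: {a1, a4}; Bob: {Left, Center, Right}.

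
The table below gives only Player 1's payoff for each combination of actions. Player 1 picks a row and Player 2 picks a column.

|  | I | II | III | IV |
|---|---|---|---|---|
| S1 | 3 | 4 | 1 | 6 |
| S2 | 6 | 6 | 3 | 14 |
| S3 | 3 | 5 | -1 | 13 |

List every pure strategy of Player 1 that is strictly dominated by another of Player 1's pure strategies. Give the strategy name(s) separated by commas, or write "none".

S1, S3

S1 is strictly dominated by S2 (I: 6>3, II: 6>4, III: 3>1, IV: 14>6).
S2 is not dominated — it holds its own against S1 at I (6>3); S3 at I (6>3).
S3 is strictly dominated by S2 (I: 6>3, II: 6>5, III: 3>-1, IV: 14>13).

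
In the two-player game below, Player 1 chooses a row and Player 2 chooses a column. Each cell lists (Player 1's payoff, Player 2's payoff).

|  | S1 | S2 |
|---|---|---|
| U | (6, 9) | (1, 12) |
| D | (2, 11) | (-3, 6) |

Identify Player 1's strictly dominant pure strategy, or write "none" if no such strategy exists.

U

U vs D: S1: 6>2, S2: 1>-3.
U strictly beats every other strategy against every opponent action, so it is strictly dominant.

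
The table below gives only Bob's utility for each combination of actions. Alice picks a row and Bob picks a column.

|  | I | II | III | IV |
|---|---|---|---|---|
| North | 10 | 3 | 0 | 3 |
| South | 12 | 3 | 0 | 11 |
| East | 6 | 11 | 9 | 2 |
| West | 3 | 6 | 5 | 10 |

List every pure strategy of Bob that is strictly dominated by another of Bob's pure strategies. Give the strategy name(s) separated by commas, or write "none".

III

I is not dominated — it holds its own against II at North (10>3); III at North (10>0); IV at North (10>3).
II is not dominated — it holds its own against I at East (11>6); III at North (3>0); IV at North (3=3).
III: dominated, since II does at least as well everywhere (North: 3>0, South: 3>0, East: 11>9, West: 6>5).
Nothing dominates IV: I at West (10>3); II at North (3=3); III at North (3>0).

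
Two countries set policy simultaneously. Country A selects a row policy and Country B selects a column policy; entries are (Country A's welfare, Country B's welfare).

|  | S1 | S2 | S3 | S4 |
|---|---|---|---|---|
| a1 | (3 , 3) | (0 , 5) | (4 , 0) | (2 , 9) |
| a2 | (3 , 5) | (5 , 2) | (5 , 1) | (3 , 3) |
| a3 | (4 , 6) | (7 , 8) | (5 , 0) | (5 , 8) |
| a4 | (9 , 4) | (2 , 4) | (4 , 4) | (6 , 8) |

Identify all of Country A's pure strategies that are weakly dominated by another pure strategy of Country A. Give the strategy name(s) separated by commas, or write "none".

a2 weakly dominates a1 — S1: 3=3, S2: 5>0, S3: 5>4, S4: 3>2.
a3 weakly dominates a2 — S1: 4>3, S2: 7>5, S3: 5=5, S4: 5>3.
a3: no other strategy beats it everywhere (a1 at S1 (4>3); a2 at S1 (4>3); a4 at S2 (7>2)).
Nothing dominates a4: a1 at S1 (9>3); a2 at S1 (9>3); a3 at S1 (9>4).

a1, a2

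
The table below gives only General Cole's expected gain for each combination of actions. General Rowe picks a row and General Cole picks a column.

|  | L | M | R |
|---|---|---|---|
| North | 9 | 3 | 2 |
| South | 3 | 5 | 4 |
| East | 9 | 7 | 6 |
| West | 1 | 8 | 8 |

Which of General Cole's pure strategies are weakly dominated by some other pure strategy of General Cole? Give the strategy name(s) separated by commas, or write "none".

L: no other strategy beats it everywhere (M at North (9>3); R at North (9>2)).
Nothing dominates M: L at South (5>3); R at North (3>2).
R: dominated, since M does at least as well everywhere (North: 3>2, South: 5>4, East: 7>6, West: 8=8).

R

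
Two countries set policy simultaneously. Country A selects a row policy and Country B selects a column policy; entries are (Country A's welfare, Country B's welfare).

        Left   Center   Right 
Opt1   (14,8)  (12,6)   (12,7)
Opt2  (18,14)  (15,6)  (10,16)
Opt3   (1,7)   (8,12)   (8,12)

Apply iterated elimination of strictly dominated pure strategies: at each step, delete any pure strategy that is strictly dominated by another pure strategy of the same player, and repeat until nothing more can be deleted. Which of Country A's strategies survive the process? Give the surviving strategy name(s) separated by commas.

Country A's strategy Opt3 is strictly dominated by Opt1 (Left: 14>1, Center: 12>8, Right: 12>8) and is removed.
For Country B, Left strictly dominates Center on the remaining rows (Opt1: 8>6, Opt2: 14>6); eliminate Center.
Among the remaining strategies, none is strictly dominated by another pure strategy of the same player, so the elimination stops.
Surviving strategies — Country A: {Opt1, Opt2}; Country B: {Left, Right}.

Opt1, Opt2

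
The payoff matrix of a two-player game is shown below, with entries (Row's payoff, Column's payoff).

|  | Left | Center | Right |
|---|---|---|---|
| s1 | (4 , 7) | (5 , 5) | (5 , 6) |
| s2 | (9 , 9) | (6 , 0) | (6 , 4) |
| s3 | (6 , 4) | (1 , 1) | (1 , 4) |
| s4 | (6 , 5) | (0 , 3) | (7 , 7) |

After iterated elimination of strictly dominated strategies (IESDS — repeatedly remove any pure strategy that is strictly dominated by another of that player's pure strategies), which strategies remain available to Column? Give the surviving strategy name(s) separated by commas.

For Row, s2 strictly dominates s1 on the remaining columns (Left: 9>4, Center: 6>5, Right: 6>5); eliminate s1.
For Row, s2 strictly dominates s3 on the remaining columns (Left: 9>6, Center: 6>1, Right: 6>1); eliminate s3.
Column Center is eliminated: Left beats it against every remaining row (s2: 9>0, s4: 5>3).
Among the remaining strategies, none is strictly dominated by another pure strategy of the same player, so the elimination stops.
Surviving strategies — Row: {s2, s4}; Column: {Left, Right}.

Left, Right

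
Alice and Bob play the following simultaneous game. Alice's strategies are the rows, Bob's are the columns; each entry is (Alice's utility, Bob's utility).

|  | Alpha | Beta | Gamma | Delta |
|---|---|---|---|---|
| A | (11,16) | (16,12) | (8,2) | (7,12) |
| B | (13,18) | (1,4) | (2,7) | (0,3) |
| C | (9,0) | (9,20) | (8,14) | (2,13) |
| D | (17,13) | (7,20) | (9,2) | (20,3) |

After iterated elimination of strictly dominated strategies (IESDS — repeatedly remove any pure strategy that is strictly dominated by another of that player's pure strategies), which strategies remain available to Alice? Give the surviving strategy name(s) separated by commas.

For Alice, D strictly dominates B on the remaining columns (Alpha: 17>13, Beta: 7>1, Gamma: 9>2, Delta: 20>0); eliminate B.
Column Gamma is eliminated: Beta beats it against every remaining row (A: 12>2, C: 20>14, D: 20>2).
Row C is eliminated: A beats it against every remaining column (Alpha: 11>9, Beta: 16>9, Delta: 7>2).
Bob's strategy Delta is strictly dominated by Alpha (A: 16>12, D: 13>3) and is removed.
Among the remaining strategies, none is strictly dominated by another pure strategy of the same player, so the elimination stops.
Surviving strategies — Alice: {A, D}; Bob: {Alpha, Beta}.

A, D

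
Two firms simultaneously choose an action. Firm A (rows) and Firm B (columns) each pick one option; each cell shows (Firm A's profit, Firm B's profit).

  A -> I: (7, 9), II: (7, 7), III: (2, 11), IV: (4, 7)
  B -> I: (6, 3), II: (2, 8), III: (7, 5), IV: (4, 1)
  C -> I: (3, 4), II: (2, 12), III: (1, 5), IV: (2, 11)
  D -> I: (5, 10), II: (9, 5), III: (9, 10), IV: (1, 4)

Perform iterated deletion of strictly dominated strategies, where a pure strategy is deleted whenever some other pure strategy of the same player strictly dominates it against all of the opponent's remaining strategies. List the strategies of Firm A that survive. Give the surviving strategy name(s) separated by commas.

Firm A's strategy C is strictly dominated by A (I: 7>3, II: 7>2, III: 2>1, IV: 4>2) and is removed.
Column IV is eliminated: I beats it against every remaining row (A: 9>7, B: 3>1, D: 10>4).
Among the remaining strategies, none is strictly dominated by another pure strategy of the same player, so the elimination stops.
Surviving strategies — Firm A: {A, B, D}; Firm B: {I, II, III}.

A, B, D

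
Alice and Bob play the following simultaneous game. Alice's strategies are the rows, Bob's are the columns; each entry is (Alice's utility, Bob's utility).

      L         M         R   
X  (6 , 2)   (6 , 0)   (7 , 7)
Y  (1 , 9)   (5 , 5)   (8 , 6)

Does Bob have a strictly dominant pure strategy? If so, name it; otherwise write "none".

L fails to dominate R at X (2<7).
M fails to dominate L at X (0<2).
R fails to dominate L at Y (6<9).
No single strategy dominates all the others.

none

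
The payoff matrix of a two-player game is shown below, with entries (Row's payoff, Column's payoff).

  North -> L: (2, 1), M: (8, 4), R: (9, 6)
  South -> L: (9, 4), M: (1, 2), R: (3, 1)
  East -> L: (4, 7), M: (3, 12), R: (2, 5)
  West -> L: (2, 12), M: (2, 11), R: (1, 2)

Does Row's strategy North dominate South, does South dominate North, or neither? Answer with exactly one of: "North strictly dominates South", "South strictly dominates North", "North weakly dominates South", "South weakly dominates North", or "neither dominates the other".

North's payoffs vs South's, by Column's action — L: 2<9, M: 8>1, R: 9>3.
North does better at M, R but worse at L; neither strategy dominates the other.

neither dominates the other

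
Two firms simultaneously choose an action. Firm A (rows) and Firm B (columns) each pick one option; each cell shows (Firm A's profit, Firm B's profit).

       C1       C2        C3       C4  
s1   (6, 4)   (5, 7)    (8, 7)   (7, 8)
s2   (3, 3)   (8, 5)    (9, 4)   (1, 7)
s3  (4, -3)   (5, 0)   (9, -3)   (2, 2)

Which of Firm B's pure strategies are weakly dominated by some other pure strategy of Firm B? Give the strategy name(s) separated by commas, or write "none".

C2 weakly dominates C1 — s1: 7>4, s2: 5>3, s3: 0>-3.
C4 weakly dominates C2 — s1: 8>7, s2: 7>5, s3: 2>0.
C3: dominated, since C2 does at least as well everywhere (s1: 7=7, s2: 5>4, s3: 0>-3).
Nothing dominates C4: C1 at s1 (8>4); C2 at s1 (8>7); C3 at s1 (8>7).

C1, C2, C3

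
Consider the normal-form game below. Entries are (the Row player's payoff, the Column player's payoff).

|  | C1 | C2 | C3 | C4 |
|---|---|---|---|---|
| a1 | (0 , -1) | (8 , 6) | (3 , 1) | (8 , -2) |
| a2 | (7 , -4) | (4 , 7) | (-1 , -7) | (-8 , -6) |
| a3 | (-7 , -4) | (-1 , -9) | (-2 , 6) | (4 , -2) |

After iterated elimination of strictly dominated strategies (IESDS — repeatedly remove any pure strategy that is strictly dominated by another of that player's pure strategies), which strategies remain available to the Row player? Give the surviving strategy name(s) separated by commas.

Row a3 is eliminated: a1 beats it against every remaining column (C1: 0>-7, C2: 8>-1, C3: 3>-2, C4: 8>4).
For the Column player, C2 strictly dominates C1 on the remaining rows (a1: 6>-1, a2: 7>-4); eliminate C1.
Row a2 is eliminated: a1 beats it against every remaining column (C2: 8>4, C3: 3>-1, C4: 8>-8).
Column C3 is eliminated: C2 beats it against every remaining row (a1: 6>1).
The Column player's strategy C4 is strictly dominated by C2 (a1: 6>-2) and is removed.
Among the remaining strategies, none is strictly dominated by another pure strategy of the same player, so the elimination stops.
Surviving strategies — the Row player: {a1}; the Column player: {C2}.

a1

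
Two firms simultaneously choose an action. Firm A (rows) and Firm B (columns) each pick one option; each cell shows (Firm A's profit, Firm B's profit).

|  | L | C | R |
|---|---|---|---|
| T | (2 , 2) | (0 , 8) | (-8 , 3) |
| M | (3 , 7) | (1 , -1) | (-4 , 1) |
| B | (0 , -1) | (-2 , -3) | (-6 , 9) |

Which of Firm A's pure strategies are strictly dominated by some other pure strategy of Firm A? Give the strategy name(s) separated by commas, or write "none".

T is strictly dominated by M (L: 3>2, C: 1>0, R: -4>-8).
M: no other strategy beats it everywhere (T at L (3>2); B at L (3>0)).
B: dominated, since M does at least as well everywhere (L: 3>0, C: 1>-2, R: -4>-6).

T, B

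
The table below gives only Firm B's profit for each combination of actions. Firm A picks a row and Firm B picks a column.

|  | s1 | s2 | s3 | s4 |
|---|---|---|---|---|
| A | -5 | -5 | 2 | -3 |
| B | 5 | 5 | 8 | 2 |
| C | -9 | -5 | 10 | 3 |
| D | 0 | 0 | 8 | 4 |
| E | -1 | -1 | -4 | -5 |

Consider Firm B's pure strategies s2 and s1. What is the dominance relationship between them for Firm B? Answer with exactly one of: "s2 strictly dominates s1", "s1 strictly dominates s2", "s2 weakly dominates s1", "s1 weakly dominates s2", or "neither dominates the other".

s2's payoffs vs s1's, by Firm A's action — A: -5=-5, B: 5=5, C: -5>-9, D: 0=0, E: -1=-1.
s2 is at least as good everywhere and strictly better somewhere (tied only at A, B, D, E), so s2 weakly but not strictly dominates s1.

s2 weakly dominates s1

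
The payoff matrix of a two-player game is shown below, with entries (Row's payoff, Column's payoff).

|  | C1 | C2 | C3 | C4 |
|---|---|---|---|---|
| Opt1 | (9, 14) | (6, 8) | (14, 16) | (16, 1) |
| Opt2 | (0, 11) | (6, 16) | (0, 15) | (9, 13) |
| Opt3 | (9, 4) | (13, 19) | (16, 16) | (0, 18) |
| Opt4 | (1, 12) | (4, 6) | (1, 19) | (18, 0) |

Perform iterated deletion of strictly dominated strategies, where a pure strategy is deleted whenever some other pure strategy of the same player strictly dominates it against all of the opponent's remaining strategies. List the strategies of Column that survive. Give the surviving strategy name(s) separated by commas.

C2

For Column, C3 strictly dominates C1 on the remaining rows (Opt1: 16>14, Opt2: 15>11, Opt3: 16>4, Opt4: 19>12); eliminate C1.
For Column, C2 strictly dominates C4 on the remaining rows (Opt1: 8>1, Opt2: 16>13, Opt3: 19>18, Opt4: 6>0); eliminate C4.
Row Opt1 is eliminated: Opt3 beats it against every remaining column (C2: 13>6, C3: 16>14).
Row Opt2 is eliminated: Opt3 beats it against every remaining column (C2: 13>6, C3: 16>0).
Row's strategy Opt4 is strictly dominated by Opt3 (C2: 13>4, C3: 16>1) and is removed.
Column's strategy C3 is strictly dominated by C2 (Opt3: 19>16) and is removed.
Among the remaining strategies, none is strictly dominated by another pure strategy of the same player, so the elimination stops.
Surviving strategies — Row: {Opt3}; Column: {C2}.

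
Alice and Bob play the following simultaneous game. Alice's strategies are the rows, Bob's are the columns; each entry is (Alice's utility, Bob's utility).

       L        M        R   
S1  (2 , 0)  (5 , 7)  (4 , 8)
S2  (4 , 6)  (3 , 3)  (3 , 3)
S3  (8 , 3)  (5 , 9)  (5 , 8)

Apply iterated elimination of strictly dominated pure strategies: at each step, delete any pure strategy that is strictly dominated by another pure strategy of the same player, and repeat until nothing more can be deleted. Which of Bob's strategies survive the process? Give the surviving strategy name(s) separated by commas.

M, R

Row S2 is eliminated: S3 beats it against every remaining column (L: 8>4, M: 5>3, R: 5>3).
For Bob, M strictly dominates L on the remaining rows (S1: 7>0, S3: 9>3); eliminate L.
Among the remaining strategies, none is strictly dominated by another pure strategy of the same player, so the elimination stops.
Surviving strategies — Alice: {S1, S3}; Bob: {M, R}.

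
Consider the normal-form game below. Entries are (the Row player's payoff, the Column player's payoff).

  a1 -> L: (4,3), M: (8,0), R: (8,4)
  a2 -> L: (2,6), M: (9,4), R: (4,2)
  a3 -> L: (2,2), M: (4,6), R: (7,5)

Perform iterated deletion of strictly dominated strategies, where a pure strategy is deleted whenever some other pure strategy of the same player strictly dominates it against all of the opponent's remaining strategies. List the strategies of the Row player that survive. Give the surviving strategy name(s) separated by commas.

Row a3 is eliminated: a1 beats it against every remaining column (L: 4>2, M: 8>4, R: 8>7).
For the Column player, L strictly dominates M on the remaining rows (a1: 3>0, a2: 6>4); eliminate M.
Row a2 is eliminated: a1 beats it against every remaining column (L: 4>2, R: 8>4).
The Column player's strategy L is strictly dominated by R (a1: 4>3) and is removed.
Among the remaining strategies, none is strictly dominated by another pure strategy of the same player, so the elimination stops.
Surviving strategies — the Row player: {a1}; the Column player: {R}.

a1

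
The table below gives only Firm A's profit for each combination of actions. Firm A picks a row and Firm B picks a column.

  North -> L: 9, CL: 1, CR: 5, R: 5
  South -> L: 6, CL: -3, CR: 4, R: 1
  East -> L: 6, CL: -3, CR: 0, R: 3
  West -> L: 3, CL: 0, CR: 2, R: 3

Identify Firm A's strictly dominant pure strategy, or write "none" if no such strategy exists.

North

North vs South: L: 9>6, CL: 1>-3, CR: 5>4, R: 5>1.
North vs East: L: 9>6, CL: 1>-3, CR: 5>0, R: 5>3.
North vs West: L: 9>3, CL: 1>0, CR: 5>2, R: 5>3.
North strictly beats every other strategy against every opponent action, so it is strictly dominant.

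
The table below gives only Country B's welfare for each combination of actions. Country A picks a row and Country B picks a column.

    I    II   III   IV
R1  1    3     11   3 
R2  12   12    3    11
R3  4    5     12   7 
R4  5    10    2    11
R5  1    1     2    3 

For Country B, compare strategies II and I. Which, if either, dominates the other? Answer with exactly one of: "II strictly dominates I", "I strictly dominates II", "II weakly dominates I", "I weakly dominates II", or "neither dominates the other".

II's payoffs vs I's, by Country A's action — R1: 3>1, R2: 12=12, R3: 5>4, R4: 10>5, R5: 1=1.
II is at least as good everywhere and strictly better somewhere (tied only at R2, R5), so II weakly but not strictly dominates I.

II weakly dominates I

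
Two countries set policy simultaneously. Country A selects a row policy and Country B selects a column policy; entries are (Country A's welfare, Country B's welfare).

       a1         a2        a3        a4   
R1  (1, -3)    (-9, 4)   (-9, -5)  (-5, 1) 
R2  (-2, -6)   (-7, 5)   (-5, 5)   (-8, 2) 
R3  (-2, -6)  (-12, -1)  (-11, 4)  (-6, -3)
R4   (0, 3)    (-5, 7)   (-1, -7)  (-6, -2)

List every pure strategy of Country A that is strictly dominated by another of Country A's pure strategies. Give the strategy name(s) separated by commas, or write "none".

Nothing dominates R1: R2 at a1 (1>-2); R3 at a1 (1>-2); R4 at a1 (1>0).
R2: dominated, since R4 does at least as well everywhere (a1: 0>-2, a2: -5>-7, a3: -1>-5, a4: -6>-8).
R3 is strictly dominated by R1 (a1: 1>-2, a2: -9>-12, a3: -9>-11, a4: -5>-6).
R4 is not dominated — it holds its own against R1 at a2 (-5>-9); R2 at a1 (0>-2); R3 at a1 (0>-2).

R2, R3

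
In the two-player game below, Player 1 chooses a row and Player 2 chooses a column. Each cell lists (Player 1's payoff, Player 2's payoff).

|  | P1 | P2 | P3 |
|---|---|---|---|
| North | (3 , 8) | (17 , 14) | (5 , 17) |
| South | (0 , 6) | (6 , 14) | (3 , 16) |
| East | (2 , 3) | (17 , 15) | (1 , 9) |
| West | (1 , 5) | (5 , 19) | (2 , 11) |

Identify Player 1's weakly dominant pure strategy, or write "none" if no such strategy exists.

North vs South: P1: 3>0, P2: 17>6, P3: 5>3.
North vs East: P1: 3>2, P2: 17=17, P3: 5>1.
North vs West: P1: 3>1, P2: 17>5, P3: 5>2.
North is at least as good as every other strategy against every opponent action, so it is weakly dominant.

North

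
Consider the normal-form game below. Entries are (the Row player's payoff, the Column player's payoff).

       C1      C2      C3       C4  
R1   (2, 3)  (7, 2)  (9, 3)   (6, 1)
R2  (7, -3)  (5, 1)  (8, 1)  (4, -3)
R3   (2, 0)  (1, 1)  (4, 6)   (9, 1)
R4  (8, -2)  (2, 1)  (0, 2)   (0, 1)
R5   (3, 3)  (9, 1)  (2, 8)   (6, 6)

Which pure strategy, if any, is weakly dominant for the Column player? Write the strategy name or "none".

C3

C3 vs C1: R1: 3=3, R2: 1>-3, R3: 6>0, R4: 2>-2, R5: 8>3.
C3 vs C2: R1: 3>2, R2: 1=1, R3: 6>1, R4: 2>1, R5: 8>1.
C3 vs C4: R1: 3>1, R2: 1>-3, R3: 6>1, R4: 2>1, R5: 8>6.
C3 is at least as good as every other strategy against every opponent action, so it is weakly dominant.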